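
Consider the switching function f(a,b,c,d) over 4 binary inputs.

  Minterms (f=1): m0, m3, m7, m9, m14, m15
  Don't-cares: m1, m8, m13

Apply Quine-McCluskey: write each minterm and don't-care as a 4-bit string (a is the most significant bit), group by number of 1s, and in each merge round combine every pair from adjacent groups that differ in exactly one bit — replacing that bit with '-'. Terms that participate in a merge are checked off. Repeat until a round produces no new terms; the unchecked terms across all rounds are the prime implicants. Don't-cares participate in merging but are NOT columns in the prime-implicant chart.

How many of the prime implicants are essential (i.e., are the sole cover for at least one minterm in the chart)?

[col 0] 0000*, 0001*, 0011*, 0111*, 1000*, 1001*, 1101*, 1110*, 1111*
[col 1] -000*, -001*, -111, 0-11, 00-1, 000-*, 1-01, 100-*, 11-1, 111-
[col 2] -00-
Prime implicants: -00-, -111, 0-11, 00-1, 1-01, 11-1, 111-
PI chart (minterm → PIs covering it):
  0 | -00-  (sole → essential)
  3 | 0-11,00-1
  7 | -111,0-11
  9 | -00-,1-01
  14 | 111-  (sole → essential)
  15 | -111,11-1,111-
Essential prime implicants: -00-, 111-

2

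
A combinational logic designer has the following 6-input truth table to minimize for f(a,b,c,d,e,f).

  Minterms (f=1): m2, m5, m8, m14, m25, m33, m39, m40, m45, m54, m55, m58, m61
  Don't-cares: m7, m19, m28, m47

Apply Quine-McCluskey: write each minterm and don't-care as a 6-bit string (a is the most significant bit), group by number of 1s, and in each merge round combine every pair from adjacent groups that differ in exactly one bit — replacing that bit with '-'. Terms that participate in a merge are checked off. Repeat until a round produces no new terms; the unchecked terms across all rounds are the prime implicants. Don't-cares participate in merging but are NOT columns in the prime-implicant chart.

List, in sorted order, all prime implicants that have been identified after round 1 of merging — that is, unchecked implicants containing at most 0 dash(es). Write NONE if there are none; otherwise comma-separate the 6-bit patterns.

size-2^0 implicants → 000010  000101(✓)  000111(✓)  001000(✓)  001110  010011  011001  011100  100001  100111(✓)  101000(✓)  101101(✓)  101111(✓)  110110(✓)  110111(✓)  111010  111101(✓)
size-2^1 implicants → -00111  -01000  0001-1  1-0111  1-1101  10-111  1011-1  11011-
Unchecked terms (primes): -00111, -01000, 000010, 0001-1, 001110, 010011, 011001, 011100, 1-0111, 1-1101, 10-111, 100001, 1011-1, 11011-, 111010

000010, 001110, 010011, 011001, 011100, 100001, 111010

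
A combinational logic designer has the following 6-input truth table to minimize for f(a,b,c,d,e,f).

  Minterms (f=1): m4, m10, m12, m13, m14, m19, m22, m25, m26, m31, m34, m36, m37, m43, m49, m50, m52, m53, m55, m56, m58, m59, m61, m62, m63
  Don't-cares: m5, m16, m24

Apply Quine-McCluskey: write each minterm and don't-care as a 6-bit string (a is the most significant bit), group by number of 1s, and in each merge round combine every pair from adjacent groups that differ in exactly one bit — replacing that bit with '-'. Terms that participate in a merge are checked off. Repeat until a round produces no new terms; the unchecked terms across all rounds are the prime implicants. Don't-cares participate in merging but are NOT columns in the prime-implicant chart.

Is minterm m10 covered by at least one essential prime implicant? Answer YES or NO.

[col 0] 000100*, 000101*, 001010*, 001100*, 001101*, 001110*, 010000*, 010011, 010110, 011000*, 011001*, 011010*, 011111*, 100010*, 100100*, 100101*, 101011*, 110001*, 110010*, 110100*, 110101*, 110111*, 111000*, 111010*, 111011*, 111101*, 111110*, 111111*
[col 1] -00100*, -00101*, -11000*, -11010*, -11111, 0-1010, 00-100*, 00-101*, 00010-*, 001-10, 0011-0, 00110-*, 01-000, 0110-0*, 01100-, 1-0010, 1-0100*, 1-0101*, 1-1011, 10010-*, 11-010, 11-101*, 11-111*, 110-01, 1101-1*, 11010-*, 111-10*, 111-11*, 1110-0*, 11101-*, 1111-1*, 11111-*
[col 2] -0010-, -110-0, 00-10-, 1-010-, 11-1-1, 111-1-
Prime implicants: -0010-, -110-0, -11111, 0-1010, 00-10-, 001-10, 0011-0, 01-000, 010011, 010110, 01100-, 1-0010, 1-010-, 1-1011, 11-010, 11-1-1, 110-01, 111-1-
PI chart (minterm → PIs covering it):
  4 | -0010-,00-10-
  10 | 0-1010,001-10
  12 | 00-10-,0011-0
  13 | 00-10-  (sole → essential)
  14 | 001-10,0011-0
  19 | 010011  (sole → essential)
  22 | 010110  (sole → essential)
  25 | 01100-  (sole → essential)
  26 | -110-0,0-1010
  31 | -11111  (sole → essential)
  34 | 1-0010  (sole → essential)
  36 | -0010-,1-010-
  37 | -0010-,1-010-
  43 | 1-1011  (sole → essential)
  49 | 110-01  (sole → essential)
  50 | 1-0010,11-010
  52 | 1-010-  (sole → essential)
  53 | 1-010-,11-1-1,110-01
  55 | 11-1-1  (sole → essential)
  56 | -110-0  (sole → essential)
  58 | -110-0,11-010,111-1-
  59 | 1-1011,111-1-
  61 | 11-1-1  (sole → essential)
  62 | 111-1-  (sole → essential)
  63 | -11111,11-1-1,111-1-
Essential prime implicants: -110-0, -11111, 00-10-, 010011, 010110, 01100-, 1-0010, 1-010-, 1-1011, 11-1-1, 110-01, 111-1-

NO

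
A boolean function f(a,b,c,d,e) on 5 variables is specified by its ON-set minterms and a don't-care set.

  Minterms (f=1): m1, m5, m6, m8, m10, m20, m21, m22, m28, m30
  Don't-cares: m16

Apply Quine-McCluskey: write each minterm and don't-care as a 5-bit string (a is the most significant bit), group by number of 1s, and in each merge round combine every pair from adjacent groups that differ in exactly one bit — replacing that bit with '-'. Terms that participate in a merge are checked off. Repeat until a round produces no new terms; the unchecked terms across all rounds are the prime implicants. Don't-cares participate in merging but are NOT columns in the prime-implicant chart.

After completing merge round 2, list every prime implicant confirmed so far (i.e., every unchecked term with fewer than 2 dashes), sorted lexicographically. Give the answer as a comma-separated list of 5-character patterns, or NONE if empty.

Round 0: 00001✓ 00101✓ 00110✓ 01000✓ 01010✓ 10000✓ 10100✓ 10101✓ 10110✓ 11100✓ 11110✓
Round 1: -0101 -0110 00-01 010-0 1-100✓ 1-110✓ 10-00 101-0✓ 1010- 111-0✓
Round 2: 1-1-0
PIs = {-0101, -0110, 00-01, 010-0, 1-1-0, 10-00, 1010-}

-0101, -0110, 00-01, 010-0, 10-00, 1010-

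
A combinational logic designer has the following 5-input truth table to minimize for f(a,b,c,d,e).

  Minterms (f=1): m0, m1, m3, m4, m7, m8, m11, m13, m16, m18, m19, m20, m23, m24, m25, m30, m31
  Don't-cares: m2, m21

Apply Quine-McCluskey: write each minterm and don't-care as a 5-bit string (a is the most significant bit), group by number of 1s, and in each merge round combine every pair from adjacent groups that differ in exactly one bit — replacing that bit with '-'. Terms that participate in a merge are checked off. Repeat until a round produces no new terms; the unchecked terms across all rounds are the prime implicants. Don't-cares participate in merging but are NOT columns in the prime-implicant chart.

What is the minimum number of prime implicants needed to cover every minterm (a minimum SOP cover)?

9

Round 0: 00000✓ 00001✓ 00010✓ 00011✓ 00100✓ 00111✓ 01000✓ 01011✓ 01101 10000✓ 10010✓ 10011✓ 10100✓ 10101✓ 10111✓ 11000✓ 11001✓ 11110✓ 11111✓
Round 1: -0000✓ -0010✓ -0011✓ -0100✓ -0111✓ -1000✓ 0-000✓ 0-011 00-00✓ 00-11✓ 000-0✓ 000-1✓ 0000-✓ 0001-✓ 1-000✓ 1-111 10-00✓ 10-11✓ 100-0✓ 1001-✓ 101-1 1010- 1100- 1111-
Round 2: --000 -0-00 -0-11 -00-0 -001- 000--
PIs = {--000, -0-00, -0-11, -00-0, -001-, 0-011, 000--, 01101, 1-111, 101-1, 1010-, 1100-, 1111-}
Coverage chart:
  m0: --000,-0-00,-00-0,000--
  m1: 000-- ←essential
  m3: -0-11,-001-,0-011,000--
  m4: -0-00 ←essential
  m7: -0-11 ←essential
  m8: --000 ←essential
  m11: 0-011 ←essential
  m13: 01101 ←essential
  m16: --000,-0-00,-00-0
  m18: -00-0,-001-
  m19: -0-11,-001-
  m20: -0-00,1010-
  m23: -0-11,1-111,101-1
  m24: --000,1100-
  m25: 1100- ←essential
  m30: 1111- ←essential
  m31: 1-111,1111-
Essential: --000, -0-00, -0-11, 0-011, 000--, 01101, 1100-, 1111-
Petrick residual → -00-0
Min cover (9 terms): c'd'e' + b'd'e' + b'de + b'c'e' + a'c'de + a'b'c' + a'bcd'e + abc'd' + abcd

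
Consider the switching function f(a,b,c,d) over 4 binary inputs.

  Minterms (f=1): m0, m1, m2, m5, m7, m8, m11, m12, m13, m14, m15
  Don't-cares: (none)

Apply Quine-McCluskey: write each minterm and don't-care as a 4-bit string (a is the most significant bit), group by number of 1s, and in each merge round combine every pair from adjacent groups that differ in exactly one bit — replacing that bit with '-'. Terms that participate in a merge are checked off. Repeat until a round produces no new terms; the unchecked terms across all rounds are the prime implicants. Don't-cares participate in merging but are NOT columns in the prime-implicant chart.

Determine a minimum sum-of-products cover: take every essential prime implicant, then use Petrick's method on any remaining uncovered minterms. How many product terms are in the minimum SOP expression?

6

Round 0: 0000✓ 0001✓ 0010✓ 0101✓ 0111✓ 1000✓ 1011✓ 1100✓ 1101✓ 1110✓ 1111✓
Round 1: -000 -101✓ -111✓ 0-01 00-0 000- 01-1✓ 1-00 1-11 11-0✓ 11-1✓ 110-✓ 111-✓
Round 2: -1-1 11--
PIs = {-000, -1-1, 0-01, 00-0, 000-, 1-00, 1-11, 11--}
Coverage chart:
  m0: -000,00-0,000-
  m1: 0-01,000-
  m2: 00-0 ←essential
  m5: -1-1,0-01
  m7: -1-1 ←essential
  m8: -000,1-00
  m11: 1-11 ←essential
  m12: 1-00,11--
  m13: -1-1,11--
  m14: 11-- ←essential
  m15: -1-1,1-11,11--
Essential: -1-1, 00-0, 1-11, 11--
Petrick residual → -000, 0-01
Min cover (6 terms): b'c'd' + bd + a'c'd + a'b'd' + acd + ab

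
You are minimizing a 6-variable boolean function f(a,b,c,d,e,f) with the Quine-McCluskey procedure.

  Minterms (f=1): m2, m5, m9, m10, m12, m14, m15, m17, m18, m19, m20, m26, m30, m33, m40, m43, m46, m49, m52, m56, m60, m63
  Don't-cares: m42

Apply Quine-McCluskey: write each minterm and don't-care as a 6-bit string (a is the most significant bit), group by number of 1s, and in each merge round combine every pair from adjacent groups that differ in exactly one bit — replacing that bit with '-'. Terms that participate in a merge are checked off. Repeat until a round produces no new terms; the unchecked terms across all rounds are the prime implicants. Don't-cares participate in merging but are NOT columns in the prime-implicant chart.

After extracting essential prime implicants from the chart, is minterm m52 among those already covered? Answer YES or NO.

size-2^0 implicants → 000010(✓)  000101  001001  001010(✓)  001100(✓)  001110(✓)  001111(✓)  010001(✓)  010010(✓)  010011(✓)  010100(✓)  011010(✓)  011110(✓)  100001(✓)  101000(✓)  101010(✓)  101011(✓)  101110(✓)  110001(✓)  110100(✓)  111000(✓)  111100(✓)  111111
size-2^1 implicants → -01010(✓)  -01110(✓)  -10001  -10100  0-0010(✓)  0-1010(✓)  0-1110(✓)  00-010(✓)  001-10(✓)  0011-0  00111-  01-010(✓)  0100-1  01001-  011-10(✓)  1-0001  1-1000  101-10(✓)  1010-0  10101-  11-100  111-00
size-2^2 implicants → -01-10  0--010  0-1-10
Unchecked terms (primes): -01-10, -10001, -10100, 0--010, 0-1-10, 000101, 001001, 0011-0, 00111-, 0100-1, 01001-, 1-0001, 1-1000, 1010-0, 10101-, 11-100, 111-00, 111111
Minterm coverage:
  m2 ⊆ 0--010 [E]
  m5 ⊆ 000101 [E]
  m9 ⊆ 001001 [E]
  m10 ⊆ -01-10,0--010,0-1-10
  m12 ⊆ 0011-0 [E]
  m14 ⊆ -01-10,0-1-10,0011-0,00111-
  m15 ⊆ 00111- [E]
  m17 ⊆ -10001,0100-1
  m18 ⊆ 0--010,01001-
  m19 ⊆ 0100-1,01001-
  m20 ⊆ -10100 [E]
  m26 ⊆ 0--010,0-1-10
  m30 ⊆ 0-1-10 [E]
  m33 ⊆ 1-0001 [E]
  m40 ⊆ 1-1000,1010-0
  m43 ⊆ 10101- [E]
  m46 ⊆ -01-10 [E]
  m49 ⊆ -10001,1-0001
  m52 ⊆ -10100,11-100
  m56 ⊆ 1-1000,111-00
  m60 ⊆ 11-100,111-00
  m63 ⊆ 111111 [E]
E = {-01-10, -10100, 0--010, 0-1-10, 000101, 001001, 0011-0, 00111-, 1-0001, 10101-, 111111}

YES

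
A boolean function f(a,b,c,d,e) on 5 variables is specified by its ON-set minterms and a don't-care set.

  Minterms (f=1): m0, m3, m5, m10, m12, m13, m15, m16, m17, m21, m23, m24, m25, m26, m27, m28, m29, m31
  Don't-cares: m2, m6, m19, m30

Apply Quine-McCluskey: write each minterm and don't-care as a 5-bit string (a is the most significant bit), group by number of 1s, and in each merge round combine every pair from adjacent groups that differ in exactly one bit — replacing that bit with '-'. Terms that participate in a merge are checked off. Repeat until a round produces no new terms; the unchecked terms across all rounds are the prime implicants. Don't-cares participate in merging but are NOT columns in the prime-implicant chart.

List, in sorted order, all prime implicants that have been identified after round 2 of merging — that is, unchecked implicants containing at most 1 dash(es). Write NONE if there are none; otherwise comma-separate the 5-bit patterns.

[col 0] 00000*, 00010*, 00011*, 00101*, 00110*, 01010*, 01100*, 01101*, 01111*, 10000*, 10001*, 10011*, 10101*, 10111*, 11000*, 11001*, 11010*, 11011*, 11100*, 11101*, 11110*, 11111*
[col 1] -0000, -0011, -0101*, -1010, -1100*, -1101*, -1111*, 0-010, 0-101*, 00-10, 000-0, 0001-, 011-1*, 0110-*, 1-000*, 1-001*, 1-011*, 1-101*, 1-111*, 10-01*, 10-11*, 100-1*, 1000-*, 101-1*, 11-00*, 11-01*, 11-10*, 11-11*, 110-0*, 110-1*, 1100-*, 1101-*, 111-0*, 111-1*, 1110-*, 1111-*
[col 2] --101, -11-1, -110-, 1--01*, 1--11*, 1-0-1*, 1-00-, 1-1-1*, 10--1*, 11--0*, 11--1*, 11-0-*, 11-1-*, 110--*, 111--*
[col 3] 1---1, 11---
Prime implicants: --101, -0000, -0011, -1010, -11-1, -110-, 0-010, 00-10, 000-0, 0001-, 1---1, 1-00-, 11---

-0000, -0011, -1010, 0-010, 00-10, 000-0, 0001-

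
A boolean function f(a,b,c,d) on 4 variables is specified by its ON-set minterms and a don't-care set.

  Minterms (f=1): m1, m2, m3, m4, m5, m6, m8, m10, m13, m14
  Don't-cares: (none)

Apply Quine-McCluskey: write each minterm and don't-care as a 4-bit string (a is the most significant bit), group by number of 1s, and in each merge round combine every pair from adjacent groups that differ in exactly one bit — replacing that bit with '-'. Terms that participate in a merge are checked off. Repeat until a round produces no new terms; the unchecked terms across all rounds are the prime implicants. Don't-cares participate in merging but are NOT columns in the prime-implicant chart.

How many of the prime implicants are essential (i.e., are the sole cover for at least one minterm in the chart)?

Round 0: 0001✓ 0010✓ 0011✓ 0100✓ 0101✓ 0110✓ 1000✓ 1010✓ 1101✓ 1110✓
Round 1: -010✓ -101 -110✓ 0-01 0-10✓ 00-1 001- 01-0 010- 1-10✓ 10-0
Round 2: --10
PIs = {--10, -101, 0-01, 00-1, 001-, 01-0, 010-, 10-0}
Coverage chart:
  m1: 0-01,00-1
  m2: --10,001-
  m3: 00-1,001-
  m4: 01-0,010-
  m5: -101,0-01,010-
  m6: --10,01-0
  m8: 10-0 ←essential
  m10: --10,10-0
  m13: -101 ←essential
  m14: --10 ←essential
Essential: --10, -101, 10-0

3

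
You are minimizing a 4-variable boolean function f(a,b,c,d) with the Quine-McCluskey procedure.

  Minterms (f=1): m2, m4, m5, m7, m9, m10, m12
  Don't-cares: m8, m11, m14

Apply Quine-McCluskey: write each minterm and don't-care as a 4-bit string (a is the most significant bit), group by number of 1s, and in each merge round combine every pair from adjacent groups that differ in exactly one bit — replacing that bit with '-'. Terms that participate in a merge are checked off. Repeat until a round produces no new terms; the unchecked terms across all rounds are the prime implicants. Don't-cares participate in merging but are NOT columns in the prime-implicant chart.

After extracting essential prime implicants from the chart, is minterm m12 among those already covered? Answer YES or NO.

Round 0: 0010✓ 0100✓ 0101✓ 0111✓ 1000✓ 1001✓ 1010✓ 1011✓ 1100✓ 1110✓
Round 1: -010 -100 01-1 010- 1-00✓ 1-10✓ 10-0✓ 10-1✓ 100-✓ 101-✓ 11-0✓
Round 2: 1--0 10--
PIs = {-010, -100, 01-1, 010-, 1--0, 10--}
Coverage chart:
  m2: -010 ←essential
  m4: -100,010-
  m5: 01-1,010-
  m7: 01-1 ←essential
  m9: 10-- ←essential
  m10: -010,1--0,10--
  m12: -100,1--0
Essential: -010, 01-1, 10--

NO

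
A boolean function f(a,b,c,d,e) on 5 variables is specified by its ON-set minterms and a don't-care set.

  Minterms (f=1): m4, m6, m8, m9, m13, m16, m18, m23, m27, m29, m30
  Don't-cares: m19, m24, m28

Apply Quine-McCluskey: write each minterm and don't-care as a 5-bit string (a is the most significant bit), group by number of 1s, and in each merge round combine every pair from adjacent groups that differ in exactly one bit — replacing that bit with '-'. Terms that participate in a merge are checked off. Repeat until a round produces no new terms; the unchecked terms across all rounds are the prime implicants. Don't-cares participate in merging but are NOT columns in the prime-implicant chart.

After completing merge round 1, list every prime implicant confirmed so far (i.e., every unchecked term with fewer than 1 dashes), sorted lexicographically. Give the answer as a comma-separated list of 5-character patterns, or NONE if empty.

NONE

size-2^0 implicants → 00100(✓)  00110(✓)  01000(✓)  01001(✓)  01101(✓)  10000(✓)  10010(✓)  10011(✓)  10111(✓)  11000(✓)  11011(✓)  11100(✓)  11101(✓)  11110(✓)
size-2^1 implicants → -1000  -1101  001-0  01-01  0100-  1-000  1-011  10-11  100-0  1001-  11-00  111-0  1110-
Unchecked terms (primes): -1000, -1101, 001-0, 01-01, 0100-, 1-000, 1-011, 10-11, 100-0, 1001-, 11-00, 111-0, 1110-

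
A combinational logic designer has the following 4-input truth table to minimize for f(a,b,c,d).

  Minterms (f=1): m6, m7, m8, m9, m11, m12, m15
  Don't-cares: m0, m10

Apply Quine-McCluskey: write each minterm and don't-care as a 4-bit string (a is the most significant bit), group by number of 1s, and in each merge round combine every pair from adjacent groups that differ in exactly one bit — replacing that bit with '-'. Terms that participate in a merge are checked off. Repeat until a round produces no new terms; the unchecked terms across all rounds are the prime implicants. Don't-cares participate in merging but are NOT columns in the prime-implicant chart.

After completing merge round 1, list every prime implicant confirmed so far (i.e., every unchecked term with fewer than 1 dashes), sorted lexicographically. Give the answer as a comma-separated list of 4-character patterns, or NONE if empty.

size-2^0 implicants → 0000(✓)  0110(✓)  0111(✓)  1000(✓)  1001(✓)  1010(✓)  1011(✓)  1100(✓)  1111(✓)
size-2^1 implicants → -000  -111  011-  1-00  1-11  10-0(✓)  10-1(✓)  100-(✓)  101-(✓)
size-2^2 implicants → 10--
Unchecked terms (primes): -000, -111, 011-, 1-00, 1-11, 10--

NONE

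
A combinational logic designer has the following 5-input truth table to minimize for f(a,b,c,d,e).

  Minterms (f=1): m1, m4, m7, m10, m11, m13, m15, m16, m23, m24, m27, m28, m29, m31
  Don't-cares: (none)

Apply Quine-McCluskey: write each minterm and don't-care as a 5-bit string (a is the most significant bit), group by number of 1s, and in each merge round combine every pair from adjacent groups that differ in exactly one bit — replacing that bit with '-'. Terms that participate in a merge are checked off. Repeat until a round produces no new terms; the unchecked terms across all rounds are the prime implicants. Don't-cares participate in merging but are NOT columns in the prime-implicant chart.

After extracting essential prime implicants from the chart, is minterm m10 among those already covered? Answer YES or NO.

YES

[col 0] 00001, 00100, 00111*, 01010*, 01011*, 01101*, 01111*, 10000*, 10111*, 11000*, 11011*, 11100*, 11101*, 11111*
[col 1] -0111*, -1011*, -1101*, -1111*, 0-111*, 01-11*, 0101-, 011-1*, 1-000, 1-111*, 11-00, 11-11*, 111-1*, 1110-
[col 2] --111, -1-11, -11-1
Prime implicants: --111, -1-11, -11-1, 00001, 00100, 0101-, 1-000, 11-00, 1110-
PI chart (minterm → PIs covering it):
  1 | 00001  (sole → essential)
  4 | 00100  (sole → essential)
  7 | --111  (sole → essential)
  10 | 0101-  (sole → essential)
  11 | -1-11,0101-
  13 | -11-1  (sole → essential)
  15 | --111,-1-11,-11-1
  16 | 1-000  (sole → essential)
  23 | --111  (sole → essential)
  24 | 1-000,11-00
  27 | -1-11  (sole → essential)
  28 | 11-00,1110-
  29 | -11-1,1110-
  31 | --111,-1-11,-11-1
Essential prime implicants: --111, -1-11, -11-1, 00001, 00100, 0101-, 1-000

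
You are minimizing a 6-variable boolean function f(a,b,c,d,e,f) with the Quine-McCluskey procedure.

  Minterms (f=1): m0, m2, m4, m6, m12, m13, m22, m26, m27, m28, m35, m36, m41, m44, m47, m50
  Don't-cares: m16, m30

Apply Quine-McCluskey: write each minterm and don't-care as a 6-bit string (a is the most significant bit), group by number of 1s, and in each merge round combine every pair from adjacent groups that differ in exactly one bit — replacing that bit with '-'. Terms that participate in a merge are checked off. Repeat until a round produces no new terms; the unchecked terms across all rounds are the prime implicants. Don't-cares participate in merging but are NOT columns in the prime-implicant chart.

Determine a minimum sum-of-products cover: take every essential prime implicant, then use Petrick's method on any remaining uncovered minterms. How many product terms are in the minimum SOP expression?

Round 0: 000000✓ 000010✓ 000100✓ 000110✓ 001100✓ 001101✓ 010000✓ 010110✓ 011010✓ 011011✓ 011100✓ 011110✓ 100011 100100✓ 101001 101100✓ 101111 110010
Round 1: -00100✓ -01100✓ 0-0000 0-0110 0-1100 00-100✓ 000-00✓ 000-10✓ 0000-0✓ 0001-0✓ 00110- 01-110 011-10 01101- 0111-0 10-100✓
Round 2: -0-100 000--0
PIs = {-0-100, 0-0000, 0-0110, 0-1100, 000--0, 00110-, 01-110, 011-10, 01101-, 0111-0, 100011, 101001, 101111, 110010}
Coverage chart:
  m0: 0-0000,000--0
  m2: 000--0 ←essential
  m4: -0-100,000--0
  m6: 0-0110,000--0
  m12: -0-100,0-1100,00110-
  m13: 00110- ←essential
  m22: 0-0110,01-110
  m26: 011-10,01101-
  m27: 01101- ←essential
  m28: 0-1100,0111-0
  m35: 100011 ←essential
  m36: -0-100 ←essential
  m41: 101001 ←essential
  m44: -0-100 ←essential
  m47: 101111 ←essential
  m50: 110010 ←essential
Essential: -0-100, 000--0, 00110-, 01101-, 100011, 101001, 101111, 110010
Petrick residual → 0-0110, 0-1100
Min cover (10 terms): b'de'f' + a'c'def' + a'cde'f' + a'b'c'f' + a'b'cde' + a'bcd'e + ab'c'd'ef + ab'cd'e'f + ab'cdef + abc'd'ef'

10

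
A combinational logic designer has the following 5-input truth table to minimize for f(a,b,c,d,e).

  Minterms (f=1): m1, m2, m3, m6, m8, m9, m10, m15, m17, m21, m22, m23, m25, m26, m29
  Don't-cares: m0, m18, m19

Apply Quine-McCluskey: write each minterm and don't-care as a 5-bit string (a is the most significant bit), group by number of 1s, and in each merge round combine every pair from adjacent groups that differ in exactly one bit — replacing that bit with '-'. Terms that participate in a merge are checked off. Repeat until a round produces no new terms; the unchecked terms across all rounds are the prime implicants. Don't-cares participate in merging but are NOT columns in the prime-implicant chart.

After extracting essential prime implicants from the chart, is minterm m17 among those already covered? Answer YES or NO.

YES

[col 0] 00000*, 00001*, 00010*, 00011*, 00110*, 01000*, 01001*, 01010*, 01111, 10001*, 10010*, 10011*, 10101*, 10110*, 10111*, 11001*, 11010*, 11101*
[col 1] -0001*, -0010*, -0011*, -0110*, -1001*, -1010*, 0-000*, 0-001*, 0-010*, 00-10*, 000-0*, 000-1*, 0000-*, 0001-*, 010-0*, 0100-*, 1-001*, 1-010*, 1-101*, 10-01*, 10-10*, 10-11*, 100-1*, 1001-*, 101-1*, 1011-*, 11-01*
[col 2] --001, --010, -0-10, -00-1, -001-, 0-0-0, 0-00-, 000--, 1--01, 10--1, 10-1-
Prime implicants: --001, --010, -0-10, -00-1, -001-, 0-0-0, 0-00-, 000--, 01111, 1--01, 10--1, 10-1-
PI chart (minterm → PIs covering it):
  1 | --001,-00-1,0-00-,000--
  2 | --010,-0-10,-001-,0-0-0,000--
  3 | -00-1,-001-,000--
  6 | -0-10  (sole → essential)
  8 | 0-0-0,0-00-
  9 | --001,0-00-
  10 | --010,0-0-0
  15 | 01111  (sole → essential)
  17 | --001,-00-1,1--01,10--1
  21 | 1--01,10--1
  22 | -0-10,10-1-
  23 | 10--1,10-1-
  25 | --001,1--01
  26 | --010  (sole → essential)
  29 | 1--01  (sole → essential)
Essential prime implicants: --010, -0-10, 01111, 1--01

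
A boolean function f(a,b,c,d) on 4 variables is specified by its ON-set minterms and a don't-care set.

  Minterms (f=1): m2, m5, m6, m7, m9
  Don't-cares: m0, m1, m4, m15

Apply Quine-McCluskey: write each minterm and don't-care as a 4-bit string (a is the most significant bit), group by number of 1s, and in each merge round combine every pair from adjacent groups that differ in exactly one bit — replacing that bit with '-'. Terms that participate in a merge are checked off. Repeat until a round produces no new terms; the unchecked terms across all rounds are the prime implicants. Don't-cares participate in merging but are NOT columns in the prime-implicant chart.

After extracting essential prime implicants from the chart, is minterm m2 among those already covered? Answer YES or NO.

YES

size-2^0 implicants → 0000(✓)  0001(✓)  0010(✓)  0100(✓)  0101(✓)  0110(✓)  0111(✓)  1001(✓)  1111(✓)
size-2^1 implicants → -001  -111  0-00(✓)  0-01(✓)  0-10(✓)  00-0(✓)  000-(✓)  01-0(✓)  01-1(✓)  010-(✓)  011-(✓)
size-2^2 implicants → 0--0  0-0-  01--
Unchecked terms (primes): -001, -111, 0--0, 0-0-, 01--
Minterm coverage:
  m2 ⊆ 0--0 [E]
  m5 ⊆ 0-0-,01--
  m6 ⊆ 0--0,01--
  m7 ⊆ -111,01--
  m9 ⊆ -001 [E]
E = {-001, 0--0}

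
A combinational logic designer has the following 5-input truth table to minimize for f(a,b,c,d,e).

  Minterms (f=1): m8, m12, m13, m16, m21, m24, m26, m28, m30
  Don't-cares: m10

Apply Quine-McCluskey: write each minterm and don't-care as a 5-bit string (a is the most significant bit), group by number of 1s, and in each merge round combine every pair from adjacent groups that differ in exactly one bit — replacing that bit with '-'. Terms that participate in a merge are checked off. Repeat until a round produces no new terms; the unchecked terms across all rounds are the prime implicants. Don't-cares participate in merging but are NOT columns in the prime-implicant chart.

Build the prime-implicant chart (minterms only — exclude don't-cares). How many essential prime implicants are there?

size-2^0 implicants → 01000(✓)  01010(✓)  01100(✓)  01101(✓)  10000(✓)  10101  11000(✓)  11010(✓)  11100(✓)  11110(✓)
size-2^1 implicants → -1000(✓)  -1010(✓)  -1100(✓)  01-00(✓)  010-0(✓)  0110-  1-000  11-00(✓)  11-10(✓)  110-0(✓)  111-0(✓)
size-2^2 implicants → -1-00  -10-0  11--0
Unchecked terms (primes): -1-00, -10-0, 0110-, 1-000, 10101, 11--0
Minterm coverage:
  m8 ⊆ -1-00,-10-0
  m12 ⊆ -1-00,0110-
  m13 ⊆ 0110- [E]
  m16 ⊆ 1-000 [E]
  m21 ⊆ 10101 [E]
  m24 ⊆ -1-00,-10-0,1-000,11--0
  m26 ⊆ -10-0,11--0
  m28 ⊆ -1-00,11--0
  m30 ⊆ 11--0 [E]
E = {0110-, 1-000, 10101, 11--0}

4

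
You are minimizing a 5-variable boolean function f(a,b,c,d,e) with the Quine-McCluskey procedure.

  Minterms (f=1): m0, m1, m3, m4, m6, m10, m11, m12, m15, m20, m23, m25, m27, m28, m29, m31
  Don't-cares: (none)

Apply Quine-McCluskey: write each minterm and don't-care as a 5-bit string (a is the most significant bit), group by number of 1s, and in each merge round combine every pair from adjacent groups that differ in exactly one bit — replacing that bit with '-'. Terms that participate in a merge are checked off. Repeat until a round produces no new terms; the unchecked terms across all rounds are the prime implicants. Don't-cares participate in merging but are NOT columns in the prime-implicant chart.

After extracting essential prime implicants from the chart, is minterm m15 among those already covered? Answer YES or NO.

Round 0: 00000✓ 00001✓ 00011✓ 00100✓ 00110✓ 01010✓ 01011✓ 01100✓ 01111✓ 10100✓ 10111✓ 11001✓ 11011✓ 11100✓ 11101✓ 11111✓
Round 1: -0100✓ -1011✓ -1100✓ -1111✓ 0-011 0-100✓ 00-00 000-1 0000- 001-0 01-11✓ 0101- 1-100✓ 1-111 11-01✓ 11-11✓ 110-1✓ 111-1✓ 1110-
Round 2: --100 -1-11 11--1
PIs = {--100, -1-11, 0-011, 00-00, 000-1, 0000-, 001-0, 0101-, 1-111, 11--1, 1110-}
Coverage chart:
  m0: 00-00,0000-
  m1: 000-1,0000-
  m3: 0-011,000-1
  m4: --100,00-00,001-0
  m6: 001-0 ←essential
  m10: 0101- ←essential
  m11: -1-11,0-011,0101-
  m12: --100 ←essential
  m15: -1-11 ←essential
  m20: --100 ←essential
  m23: 1-111 ←essential
  m25: 11--1 ←essential
  m27: -1-11,11--1
  m28: --100,1110-
  m29: 11--1,1110-
  m31: -1-11,1-111,11--1
Essential: --100, -1-11, 001-0, 0101-, 1-111, 11--1

YES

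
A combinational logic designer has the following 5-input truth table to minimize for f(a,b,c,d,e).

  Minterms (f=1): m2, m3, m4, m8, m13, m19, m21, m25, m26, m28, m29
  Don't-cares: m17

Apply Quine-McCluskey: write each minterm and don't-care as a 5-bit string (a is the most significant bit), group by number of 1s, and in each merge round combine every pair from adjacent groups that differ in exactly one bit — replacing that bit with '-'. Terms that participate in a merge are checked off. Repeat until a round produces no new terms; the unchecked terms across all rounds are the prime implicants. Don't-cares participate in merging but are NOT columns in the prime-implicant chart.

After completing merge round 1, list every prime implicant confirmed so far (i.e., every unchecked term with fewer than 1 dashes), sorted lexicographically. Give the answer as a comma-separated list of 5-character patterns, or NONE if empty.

size-2^0 implicants → 00010(✓)  00011(✓)  00100  01000  01101(✓)  10001(✓)  10011(✓)  10101(✓)  11001(✓)  11010  11100(✓)  11101(✓)
size-2^1 implicants → -0011  -1101  0001-  1-001(✓)  1-101(✓)  10-01(✓)  100-1  11-01(✓)  1110-
size-2^2 implicants → 1--01
Unchecked terms (primes): -0011, -1101, 0001-, 00100, 01000, 1--01, 100-1, 11010, 1110-

00100, 01000, 11010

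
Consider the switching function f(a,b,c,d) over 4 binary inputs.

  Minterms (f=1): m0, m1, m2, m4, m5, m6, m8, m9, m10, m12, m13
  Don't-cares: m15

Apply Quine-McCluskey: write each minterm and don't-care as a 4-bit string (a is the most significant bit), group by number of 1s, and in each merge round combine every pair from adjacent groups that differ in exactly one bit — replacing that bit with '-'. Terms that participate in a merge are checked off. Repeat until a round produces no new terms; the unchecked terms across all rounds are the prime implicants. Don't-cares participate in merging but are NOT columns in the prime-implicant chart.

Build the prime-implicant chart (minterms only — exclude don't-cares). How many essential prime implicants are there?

3

[col 0] 0000*, 0001*, 0010*, 0100*, 0101*, 0110*, 1000*, 1001*, 1010*, 1100*, 1101*, 1111*
[col 1] -000*, -001*, -010*, -100*, -101*, 0-00*, 0-01*, 0-10*, 00-0*, 000-*, 01-0*, 010-*, 1-00*, 1-01*, 10-0*, 100-*, 11-1, 110-*
[col 2] --00*, --01*, -0-0, -00-*, -10-*, 0--0, 0-0-*, 1-0-*
[col 3] --0-
Prime implicants: --0-, -0-0, 0--0, 11-1
PI chart (minterm → PIs covering it):
  0 | --0-,-0-0,0--0
  1 | --0-  (sole → essential)
  2 | -0-0,0--0
  4 | --0-,0--0
  5 | --0-  (sole → essential)
  6 | 0--0  (sole → essential)
  8 | --0-,-0-0
  9 | --0-  (sole → essential)
  10 | -0-0  (sole → essential)
  12 | --0-  (sole → essential)
  13 | --0-,11-1
Essential prime implicants: --0-, -0-0, 0--0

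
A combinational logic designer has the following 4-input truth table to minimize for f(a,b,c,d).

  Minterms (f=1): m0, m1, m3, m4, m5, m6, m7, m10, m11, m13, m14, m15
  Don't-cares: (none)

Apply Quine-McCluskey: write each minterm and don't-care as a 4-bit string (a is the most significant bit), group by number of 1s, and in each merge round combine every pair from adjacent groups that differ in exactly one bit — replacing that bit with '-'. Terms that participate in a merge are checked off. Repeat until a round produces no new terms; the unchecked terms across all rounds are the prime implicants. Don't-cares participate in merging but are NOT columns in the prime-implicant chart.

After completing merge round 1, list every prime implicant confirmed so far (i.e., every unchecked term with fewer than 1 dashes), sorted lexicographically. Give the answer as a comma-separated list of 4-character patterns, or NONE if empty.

NONE

Round 0: 0000✓ 0001✓ 0011✓ 0100✓ 0101✓ 0110✓ 0111✓ 1010✓ 1011✓ 1101✓ 1110✓ 1111✓
Round 1: -011✓ -101✓ -110✓ -111✓ 0-00✓ 0-01✓ 0-11✓ 00-1✓ 000-✓ 01-0✓ 01-1✓ 010-✓ 011-✓ 1-10✓ 1-11✓ 101-✓ 11-1✓ 111-✓
Round 2: --11 -1-1 -11- 0--1 0-0- 01-- 1-1-
PIs = {--11, -1-1, -11-, 0--1, 0-0-, 01--, 1-1-}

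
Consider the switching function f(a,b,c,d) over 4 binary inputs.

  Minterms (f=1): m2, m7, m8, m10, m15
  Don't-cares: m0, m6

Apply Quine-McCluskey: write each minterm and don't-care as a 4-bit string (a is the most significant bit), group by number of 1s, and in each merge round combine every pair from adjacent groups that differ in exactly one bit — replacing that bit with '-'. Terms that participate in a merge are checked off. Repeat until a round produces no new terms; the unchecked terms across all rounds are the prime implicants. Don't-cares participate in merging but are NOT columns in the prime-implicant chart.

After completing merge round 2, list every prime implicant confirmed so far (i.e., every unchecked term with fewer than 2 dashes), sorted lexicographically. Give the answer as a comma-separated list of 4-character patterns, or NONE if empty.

[col 0] 0000*, 0010*, 0110*, 0111*, 1000*, 1010*, 1111*
[col 1] -000*, -010*, -111, 0-10, 00-0*, 011-, 10-0*
[col 2] -0-0
Prime implicants: -0-0, -111, 0-10, 011-

-111, 0-10, 011-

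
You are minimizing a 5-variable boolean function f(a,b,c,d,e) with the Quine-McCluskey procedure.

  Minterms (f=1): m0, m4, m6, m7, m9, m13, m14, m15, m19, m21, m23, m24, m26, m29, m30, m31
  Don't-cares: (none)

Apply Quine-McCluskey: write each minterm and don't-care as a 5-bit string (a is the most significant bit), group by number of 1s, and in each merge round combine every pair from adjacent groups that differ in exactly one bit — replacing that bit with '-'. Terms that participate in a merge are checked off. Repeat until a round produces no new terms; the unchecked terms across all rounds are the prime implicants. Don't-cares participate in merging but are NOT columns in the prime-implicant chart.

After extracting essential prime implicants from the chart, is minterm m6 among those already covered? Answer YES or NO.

Round 0: 00000✓ 00100✓ 00110✓ 00111✓ 01001✓ 01101✓ 01110✓ 01111✓ 10011✓ 10101✓ 10111✓ 11000✓ 11010✓ 11101✓ 11110✓ 11111✓
Round 1: -0111✓ -1101✓ -1110✓ -1111✓ 0-110✓ 0-111✓ 00-00 001-0 0011-✓ 01-01 011-1✓ 0111-✓ 1-101✓ 1-111✓ 10-11 101-1✓ 11-10 110-0 111-1✓ 1111-✓
Round 2: --111 -11-1 -111- 0-11- 1-1-1
PIs = {--111, -11-1, -111-, 0-11-, 00-00, 001-0, 01-01, 1-1-1, 10-11, 11-10, 110-0}
Coverage chart:
  m0: 00-00 ←essential
  m4: 00-00,001-0
  m6: 0-11-,001-0
  m7: --111,0-11-
  m9: 01-01 ←essential
  m13: -11-1,01-01
  m14: -111-,0-11-
  m15: --111,-11-1,-111-,0-11-
  m19: 10-11 ←essential
  m21: 1-1-1 ←essential
  m23: --111,1-1-1,10-11
  m24: 110-0 ←essential
  m26: 11-10,110-0
  m29: -11-1,1-1-1
  m30: -111-,11-10
  m31: --111,-11-1,-111-,1-1-1
Essential: 00-00, 01-01, 1-1-1, 10-11, 110-0

NO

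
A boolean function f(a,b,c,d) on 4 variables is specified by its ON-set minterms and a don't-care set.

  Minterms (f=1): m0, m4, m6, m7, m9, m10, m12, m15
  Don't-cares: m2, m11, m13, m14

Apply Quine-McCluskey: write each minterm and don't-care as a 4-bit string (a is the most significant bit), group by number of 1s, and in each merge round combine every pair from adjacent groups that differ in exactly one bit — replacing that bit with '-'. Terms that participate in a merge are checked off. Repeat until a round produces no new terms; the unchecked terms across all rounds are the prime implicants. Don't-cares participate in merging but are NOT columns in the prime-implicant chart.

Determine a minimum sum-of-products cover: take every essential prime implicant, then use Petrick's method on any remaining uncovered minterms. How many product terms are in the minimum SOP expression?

Round 0: 0000✓ 0010✓ 0100✓ 0110✓ 0111✓ 1001✓ 1010✓ 1011✓ 1100✓ 1101✓ 1110✓ 1111✓
Round 1: -010✓ -100✓ -110✓ -111✓ 0-00✓ 0-10✓ 00-0✓ 01-0✓ 011-✓ 1-01✓ 1-10✓ 1-11✓ 10-1✓ 101-✓ 11-0✓ 11-1✓ 110-✓ 111-✓
Round 2: --10 -1-0 -11- 0--0 1--1 1-1- 11--
PIs = {--10, -1-0, -11-, 0--0, 1--1, 1-1-, 11--}
Coverage chart:
  m0: 0--0 ←essential
  m4: -1-0,0--0
  m6: --10,-1-0,-11-,0--0
  m7: -11- ←essential
  m9: 1--1 ←essential
  m10: --10,1-1-
  m12: -1-0,11--
  m15: -11-,1--1,1-1-,11--
Essential: -11-, 0--0, 1--1
Petrick residual → --10, -1-0
Min cover (5 terms): cd' + bd' + bc + a'd' + ad

5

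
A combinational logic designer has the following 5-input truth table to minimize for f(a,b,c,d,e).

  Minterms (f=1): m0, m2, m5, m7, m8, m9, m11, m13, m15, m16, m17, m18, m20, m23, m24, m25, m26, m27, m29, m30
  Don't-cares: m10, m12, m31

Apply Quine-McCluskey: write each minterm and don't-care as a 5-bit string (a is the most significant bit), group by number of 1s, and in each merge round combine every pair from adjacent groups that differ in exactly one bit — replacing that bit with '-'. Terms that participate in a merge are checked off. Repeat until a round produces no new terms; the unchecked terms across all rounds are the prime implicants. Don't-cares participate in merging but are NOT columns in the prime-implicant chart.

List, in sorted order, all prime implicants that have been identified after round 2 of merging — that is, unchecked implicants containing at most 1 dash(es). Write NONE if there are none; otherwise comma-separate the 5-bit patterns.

10-00

Round 0: 00000✓ 00010✓ 00101✓ 00111✓ 01000✓ 01001✓ 01010✓ 01011✓ 01100✓ 01101✓ 01111✓ 10000✓ 10001✓ 10010✓ 10100✓ 10111✓ 11000✓ 11001✓ 11010✓ 11011✓ 11101✓ 11110✓ 11111✓
Round 1: -0000✓ -0010✓ -0111✓ -1000✓ -1001✓ -1010✓ -1011✓ -1101✓ -1111✓ 0-000✓ 0-010✓ 0-101✓ 0-111✓ 000-0✓ 001-1✓ 01-00✓ 01-01✓ 01-11✓ 010-0✓ 010-1✓ 0100-✓ 0101-✓ 011-1✓ 0110-✓ 1-000✓ 1-001✓ 1-010✓ 1-111✓ 10-00 100-0✓ 1000-✓ 11-01✓ 11-10✓ 11-11✓ 110-0✓ 110-1✓ 1100-✓ 1101-✓ 111-1✓ 1111-✓
Round 2: --000✓ --010✓ --111 -00-0✓ -1-01✓ -1-11✓ -10-0✓ -10-1✓ -100-✓ -101-✓ -11-1✓ 0-0-0✓ 0-1-1 01--1✓ 01-0- 010--✓ 1-0-0✓ 1-00- 11--1✓ 11-1- 110--✓
Round 3: --0-0 -1--1 -10--
PIs = {--0-0, --111, -1--1, -10--, 0-1-1, 01-0-, 1-00-, 10-00, 11-1-}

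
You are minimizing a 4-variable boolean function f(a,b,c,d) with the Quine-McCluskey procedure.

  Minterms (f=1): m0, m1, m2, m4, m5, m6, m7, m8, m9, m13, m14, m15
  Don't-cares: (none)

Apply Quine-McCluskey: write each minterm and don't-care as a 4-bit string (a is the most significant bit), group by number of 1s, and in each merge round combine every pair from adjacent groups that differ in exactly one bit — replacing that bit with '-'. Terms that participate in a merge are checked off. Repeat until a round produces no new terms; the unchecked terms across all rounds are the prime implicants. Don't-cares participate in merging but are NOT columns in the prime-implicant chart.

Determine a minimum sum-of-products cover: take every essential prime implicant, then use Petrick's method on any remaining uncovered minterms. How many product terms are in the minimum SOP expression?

size-2^0 implicants → 0000(✓)  0001(✓)  0010(✓)  0100(✓)  0101(✓)  0110(✓)  0111(✓)  1000(✓)  1001(✓)  1101(✓)  1110(✓)  1111(✓)
size-2^1 implicants → -000(✓)  -001(✓)  -101(✓)  -110(✓)  -111(✓)  0-00(✓)  0-01(✓)  0-10(✓)  00-0(✓)  000-(✓)  01-0(✓)  01-1(✓)  010-(✓)  011-(✓)  1-01(✓)  100-(✓)  11-1(✓)  111-(✓)
size-2^2 implicants → --01  -00-  -1-1  -11-  0--0  0-0-  01--
Unchecked terms (primes): --01, -00-, -1-1, -11-, 0--0, 0-0-, 01--
Minterm coverage:
  m0 ⊆ -00-,0--0,0-0-
  m1 ⊆ --01,-00-,0-0-
  m2 ⊆ 0--0 [E]
  m4 ⊆ 0--0,0-0-,01--
  m5 ⊆ --01,-1-1,0-0-,01--
  m6 ⊆ -11-,0--0,01--
  m7 ⊆ -1-1,-11-,01--
  m8 ⊆ -00- [E]
  m9 ⊆ --01,-00-
  m13 ⊆ --01,-1-1
  m14 ⊆ -11- [E]
  m15 ⊆ -1-1,-11-
E = {-00-, -11-, 0--0}
Petrick residual → --01
Cover = c'd + b'c' + bc + a'd'  |cover|=4

4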